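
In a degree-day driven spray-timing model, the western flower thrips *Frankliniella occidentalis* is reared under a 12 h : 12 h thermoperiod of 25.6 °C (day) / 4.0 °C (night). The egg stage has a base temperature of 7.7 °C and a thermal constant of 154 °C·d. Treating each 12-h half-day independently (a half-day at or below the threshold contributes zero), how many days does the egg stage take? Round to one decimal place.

17.2 days

Day half: max(0, 25.6 − 7.7) × 0.5 = 17.9 × 0.5 = 8.95 DD.
Night half: max(0, 4.0 − 7.7) × 0.5 = 0.0 × 0.5 = 0.00 DD.
Per 24 h: 8.95 DD/day.
Duration = 154 / 8.95 = 17.207 ≈ 17.2 days.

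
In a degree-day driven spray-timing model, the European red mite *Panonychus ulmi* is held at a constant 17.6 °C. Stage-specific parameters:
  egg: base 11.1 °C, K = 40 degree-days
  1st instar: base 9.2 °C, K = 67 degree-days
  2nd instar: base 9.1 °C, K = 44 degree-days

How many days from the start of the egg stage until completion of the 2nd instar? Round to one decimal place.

egg: 40 / (17.6 − 11.1) = 40 / 6.5 = 6.154 d.
1st instar: 67 / (17.6 − 9.2) = 67 / 8.4 = 7.976 d.
2nd instar: 44 / (17.6 − 9.1) = 44 / 8.5 = 5.176 d.
Sum = 19.307 ≈ 19.3 days.

19.3 days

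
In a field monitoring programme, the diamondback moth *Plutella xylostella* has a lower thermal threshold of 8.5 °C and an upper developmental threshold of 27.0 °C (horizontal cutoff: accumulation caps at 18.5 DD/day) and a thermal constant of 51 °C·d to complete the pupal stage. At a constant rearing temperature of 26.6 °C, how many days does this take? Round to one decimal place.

2.8 days

Daily accumulation = 26.6 − 8.5 = 18.1 DD/day.
Duration = 51 / 18.1 = 2.818 ≈ 2.8 days.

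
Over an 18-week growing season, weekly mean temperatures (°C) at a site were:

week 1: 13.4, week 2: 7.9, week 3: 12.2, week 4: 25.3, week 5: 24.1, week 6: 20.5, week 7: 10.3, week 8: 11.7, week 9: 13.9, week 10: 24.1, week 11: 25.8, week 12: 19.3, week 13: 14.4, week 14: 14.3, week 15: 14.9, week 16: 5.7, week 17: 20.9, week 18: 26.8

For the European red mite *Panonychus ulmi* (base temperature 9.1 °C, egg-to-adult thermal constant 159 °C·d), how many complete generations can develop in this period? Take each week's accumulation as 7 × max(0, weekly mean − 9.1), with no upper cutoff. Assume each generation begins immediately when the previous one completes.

6 generations

Weekly DD (7 × max(0, T̄ − 9.1)): 30.1, 0.0, 21.7, 113.4, 105.0, 79.8, 8.4, 18.2, 33.6, 105.0, 116.9, 71.4, 37.1, 36.4, 40.6, 0.0, 82.6, 123.9.
Season total = 1024.1 DD.
Complete generations = ⌊1024.1 / 159⌋ = 6.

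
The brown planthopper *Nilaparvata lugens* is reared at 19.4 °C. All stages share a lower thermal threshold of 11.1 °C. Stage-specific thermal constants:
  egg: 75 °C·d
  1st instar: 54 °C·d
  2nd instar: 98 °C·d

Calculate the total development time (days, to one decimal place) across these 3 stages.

27.3 days

Daily accumulation at 19.4 °C = 19.4 − 11.1 = 8.3 DD/day.
Total K = 75 + 54 + 98 = 227 DD.
Total duration = 227 / 8.3 = 27.349 ≈ 27.3 days.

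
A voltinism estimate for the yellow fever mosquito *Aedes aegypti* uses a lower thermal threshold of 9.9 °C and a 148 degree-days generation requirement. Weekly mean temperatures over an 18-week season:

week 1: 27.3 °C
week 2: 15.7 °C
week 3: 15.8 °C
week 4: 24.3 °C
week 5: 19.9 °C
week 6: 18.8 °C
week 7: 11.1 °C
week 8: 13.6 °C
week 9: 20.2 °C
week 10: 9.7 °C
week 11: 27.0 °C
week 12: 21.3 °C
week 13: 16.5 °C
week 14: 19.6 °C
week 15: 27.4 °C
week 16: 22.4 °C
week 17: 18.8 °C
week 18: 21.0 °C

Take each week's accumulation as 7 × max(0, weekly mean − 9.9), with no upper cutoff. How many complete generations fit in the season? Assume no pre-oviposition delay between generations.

Weekly DD (7 × max(0, T̄ − 9.9)): 121.8, 40.6, 41.3, 100.8, 70.0, 62.3, 8.4, 25.9, 72.1, 0.0, 119.7, 79.8, 46.2, 67.9, 122.5, 87.5, 62.3, 77.7.
Season total = 1206.8 DD.
Complete generations = ⌊1206.8 / 148⌋ = 8.

8 generations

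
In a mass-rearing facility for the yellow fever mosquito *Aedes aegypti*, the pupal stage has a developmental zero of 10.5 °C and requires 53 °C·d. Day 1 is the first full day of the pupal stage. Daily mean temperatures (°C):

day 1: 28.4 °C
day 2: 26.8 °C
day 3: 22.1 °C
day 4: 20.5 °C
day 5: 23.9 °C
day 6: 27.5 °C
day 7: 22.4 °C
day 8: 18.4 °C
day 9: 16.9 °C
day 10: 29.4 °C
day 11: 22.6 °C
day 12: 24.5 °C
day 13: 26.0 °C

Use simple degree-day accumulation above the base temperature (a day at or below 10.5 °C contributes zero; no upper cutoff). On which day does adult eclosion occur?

Daily DD above 10.5 °C: 17.9, 16.3, 11.6, 10.0, 13.4, 17.0, 11.9, 7.9, 6.4, 18.9, 12.1, 14.0, 15.5.
Cumulative: 17.9, 34.2, 45.8, 55.8, 69.2, 86.2, 98.1, 106.0, 112.4, 131.3, 143.4, 157.4, 172.9.
The total first reaches 53 DD on day 4.

day 4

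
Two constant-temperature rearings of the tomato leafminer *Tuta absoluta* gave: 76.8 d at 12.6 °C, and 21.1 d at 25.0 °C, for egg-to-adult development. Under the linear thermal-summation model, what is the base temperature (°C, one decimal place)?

7.9 °C

Under the model K = D·(T − T_b), so D₁·(T₁ − T_b) = D₂·(T₂ − T_b).
76.8·(12.6 − T_b) = 21.1·(25.0 − T_b)
T_b = (76.8·12.6 − 21.1·25.0) / (76.8 − 21.1) = 440.18 / 55.7 = 7.903 °C ≈ 7.9 °C.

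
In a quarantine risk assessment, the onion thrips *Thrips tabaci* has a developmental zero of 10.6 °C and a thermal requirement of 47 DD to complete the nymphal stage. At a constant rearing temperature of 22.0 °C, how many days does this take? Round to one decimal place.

4.1 days

Daily accumulation = 22.0 − 10.6 = 11.4 DD/day.
Duration = 47 / 11.4 = 4.123 ≈ 4.1 days.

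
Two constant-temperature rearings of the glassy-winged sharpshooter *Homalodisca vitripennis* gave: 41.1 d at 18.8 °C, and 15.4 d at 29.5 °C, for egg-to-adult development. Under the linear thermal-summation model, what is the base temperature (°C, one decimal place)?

12.4 °C

Under the model K = D·(T − T_b), so D₁·(T₁ − T_b) = D₂·(T₂ − T_b).
41.1·(18.8 − T_b) = 15.4·(29.5 − T_b)
T_b = (41.1·18.8 − 15.4·29.5) / (41.1 − 15.4) = 318.38 / 25.7 = 12.388 °C ≈ 12.4 °C.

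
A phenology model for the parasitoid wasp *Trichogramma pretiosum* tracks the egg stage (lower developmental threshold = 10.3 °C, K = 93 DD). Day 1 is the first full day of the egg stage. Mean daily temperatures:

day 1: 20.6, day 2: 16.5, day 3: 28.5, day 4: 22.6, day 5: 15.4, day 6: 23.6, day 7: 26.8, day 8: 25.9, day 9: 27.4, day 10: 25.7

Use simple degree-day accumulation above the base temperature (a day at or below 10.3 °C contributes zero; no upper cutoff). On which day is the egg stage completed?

day 8

Daily DD above 10.3 °C: 10.3, 6.2, 18.2, 12.3, 5.1, 13.3, 16.5, 15.6, 17.1, 15.4.
Cumulative: 10.3, 16.5, 34.7, 47.0, 52.1, 65.4, 81.9, 97.5, 114.6, 130.0.
The total first reaches 93 DD on day 8.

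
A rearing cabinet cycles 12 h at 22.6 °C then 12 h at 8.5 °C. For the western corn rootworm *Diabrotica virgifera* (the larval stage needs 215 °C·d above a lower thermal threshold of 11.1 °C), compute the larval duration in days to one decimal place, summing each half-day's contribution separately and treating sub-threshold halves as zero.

37.4 days

Day half: max(0, 22.6 − 11.1) × 0.5 = 11.5 × 0.5 = 5.75 DD.
Night half: max(0, 8.5 − 11.1) × 0.5 = 0.0 × 0.5 = 0.00 DD.
Per 24 h: 5.75 DD/day.
Duration = 215 / 5.75 = 37.391 ≈ 37.4 days.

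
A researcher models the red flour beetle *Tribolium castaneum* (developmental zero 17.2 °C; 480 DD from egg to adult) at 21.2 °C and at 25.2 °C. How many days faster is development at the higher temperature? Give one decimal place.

60.0 days

At 21.2 °C: 480 / (21.2 − 17.2) = 480 / 4.0 = 120.000 d.
At 25.2 °C: 480 / (25.2 − 17.2) = 480 / 8.0 = 60.000 d.
Difference = |120.000 − 60.000| = 60.000 ≈ 60.0 days.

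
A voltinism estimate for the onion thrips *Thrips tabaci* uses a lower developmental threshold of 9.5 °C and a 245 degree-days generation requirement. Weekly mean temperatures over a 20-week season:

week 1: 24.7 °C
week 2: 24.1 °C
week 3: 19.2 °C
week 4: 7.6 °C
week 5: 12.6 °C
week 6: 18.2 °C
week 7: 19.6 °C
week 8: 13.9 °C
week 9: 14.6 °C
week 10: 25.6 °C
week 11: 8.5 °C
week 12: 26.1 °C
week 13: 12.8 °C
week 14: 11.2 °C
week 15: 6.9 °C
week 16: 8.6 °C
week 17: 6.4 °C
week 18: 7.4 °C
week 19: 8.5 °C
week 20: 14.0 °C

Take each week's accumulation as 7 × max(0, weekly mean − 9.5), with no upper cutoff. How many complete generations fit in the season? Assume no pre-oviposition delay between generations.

Weekly DD (7 × max(0, T̄ − 9.5)): 106.4, 102.2, 67.9, 0.0, 21.7, 60.9, 70.7, 30.8, 35.7, 112.7, 0.0, 116.2, 23.1, 11.9, 0.0, 0.0, 0.0, 0.0, 0.0, 31.5.
Season total = 791.7 DD.
Complete generations = ⌊791.7 / 245⌋ = 3.

3 generations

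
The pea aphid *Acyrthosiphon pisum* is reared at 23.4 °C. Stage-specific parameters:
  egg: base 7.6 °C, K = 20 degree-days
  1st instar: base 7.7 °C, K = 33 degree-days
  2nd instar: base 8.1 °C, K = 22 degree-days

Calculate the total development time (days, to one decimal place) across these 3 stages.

egg: 20 / (23.4 − 7.6) = 20 / 15.8 = 1.266 d.
1st instar: 33 / (23.4 − 7.7) = 33 / 15.7 = 2.102 d.
2nd instar: 22 / (23.4 − 8.1) = 22 / 15.3 = 1.438 d.
Sum = 4.806 ≈ 4.8 days.

4.8 days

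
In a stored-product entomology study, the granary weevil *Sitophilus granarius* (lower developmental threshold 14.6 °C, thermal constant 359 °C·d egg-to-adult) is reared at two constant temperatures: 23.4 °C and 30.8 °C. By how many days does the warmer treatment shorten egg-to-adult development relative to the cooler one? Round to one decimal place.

At 23.4 °C: 359 / (23.4 − 14.6) = 359 / 8.8 = 40.795 d.
At 30.8 °C: 359 / (30.8 − 14.6) = 359 / 16.2 = 22.160 d.
Difference = |40.795 − 22.160| = 18.635 ≈ 18.6 days.

18.6 days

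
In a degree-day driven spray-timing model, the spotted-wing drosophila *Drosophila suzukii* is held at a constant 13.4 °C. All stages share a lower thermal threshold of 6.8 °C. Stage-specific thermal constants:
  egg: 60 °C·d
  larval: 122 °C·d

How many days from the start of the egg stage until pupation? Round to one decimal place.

Daily accumulation at 13.4 °C = 13.4 − 6.8 = 6.6 DD/day.
Total K = 60 + 122 = 182 DD.
Total duration = 182 / 6.6 = 27.576 ≈ 27.6 days.

27.6 days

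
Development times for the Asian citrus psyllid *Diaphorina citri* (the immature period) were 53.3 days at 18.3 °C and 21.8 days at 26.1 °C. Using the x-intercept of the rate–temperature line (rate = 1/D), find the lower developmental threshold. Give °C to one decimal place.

12.9 °C

Linear rate model ⇒ the product D·(T − T_b) is constant across temperatures.
53.3·(18.3 − T_b) = 21.8·(26.1 − T_b)
T_b = (53.3·18.3 − 21.8·26.1) / (53.3 − 21.8) = 406.41 / 31.5 = 12.902 °C ≈ 12.9 °C.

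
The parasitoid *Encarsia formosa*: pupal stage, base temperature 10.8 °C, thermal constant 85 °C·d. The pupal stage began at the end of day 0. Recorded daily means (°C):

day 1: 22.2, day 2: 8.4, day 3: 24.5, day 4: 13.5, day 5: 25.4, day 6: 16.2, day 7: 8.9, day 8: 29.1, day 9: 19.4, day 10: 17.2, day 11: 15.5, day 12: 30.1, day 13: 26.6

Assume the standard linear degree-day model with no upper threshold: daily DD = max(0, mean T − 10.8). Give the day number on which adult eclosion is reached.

day 11

Daily DD above 10.8 °C: 11.4, 0.0, 13.7, 2.7, 14.6, 5.4, 0.0, 18.3, 8.6, 6.4, 4.7, 19.3, 15.8.
Cumulative: 11.4, 11.4, 25.1, 27.8, 42.4, 47.8, 47.8, 66.1, 74.7, 81.1, 85.8, 105.1, 120.9.
The total first reaches 85 DD on day 11.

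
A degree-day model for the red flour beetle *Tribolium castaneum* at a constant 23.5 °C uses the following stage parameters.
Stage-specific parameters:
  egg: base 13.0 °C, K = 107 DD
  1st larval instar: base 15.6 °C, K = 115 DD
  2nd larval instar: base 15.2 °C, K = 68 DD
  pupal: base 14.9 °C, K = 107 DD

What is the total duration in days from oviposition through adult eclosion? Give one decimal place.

egg: 107 / (23.5 − 13.0) = 107 / 10.5 = 10.190 d.
1st larval instar: 115 / (23.5 − 15.6) = 115 / 7.9 = 14.557 d.
2nd larval instar: 68 / (23.5 − 15.2) = 68 / 8.3 = 8.193 d.
pupal: 107 / (23.5 − 14.9) = 107 / 8.6 = 12.442 d.
Sum = 45.382 ≈ 45.4 days.

45.4 days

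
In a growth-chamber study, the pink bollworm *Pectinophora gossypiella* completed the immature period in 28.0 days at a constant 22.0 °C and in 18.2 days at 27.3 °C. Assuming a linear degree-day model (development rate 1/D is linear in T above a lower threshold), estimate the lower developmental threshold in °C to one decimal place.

Equal thermal constants: D₁(T₁ − T_b) = D₂(T₂ − T_b).
28.0·(22.0 − T_b) = 18.2·(27.3 − T_b)
T_b = (28.0·22.0 − 18.2·27.3) / (28.0 − 18.2) = 119.14 / 9.8 = 12.157 °C ≈ 12.2 °C.

12.2 °C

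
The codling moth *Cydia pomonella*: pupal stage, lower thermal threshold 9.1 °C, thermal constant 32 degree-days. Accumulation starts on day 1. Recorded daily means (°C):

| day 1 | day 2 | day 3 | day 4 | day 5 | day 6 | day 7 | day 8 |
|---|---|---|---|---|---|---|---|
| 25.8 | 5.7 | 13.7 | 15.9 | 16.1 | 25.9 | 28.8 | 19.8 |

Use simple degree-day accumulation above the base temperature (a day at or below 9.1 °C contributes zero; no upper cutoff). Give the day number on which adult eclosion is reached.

Daily DD above 9.1 °C: 16.7, 0.0, 4.6, 6.8, 7.0, 16.8, 19.7, 10.7.
Cumulative: 16.7, 16.7, 21.3, 28.1, 35.1, 51.9, 71.6, 82.3.
The total first reaches 32 DD on day 5.

day 5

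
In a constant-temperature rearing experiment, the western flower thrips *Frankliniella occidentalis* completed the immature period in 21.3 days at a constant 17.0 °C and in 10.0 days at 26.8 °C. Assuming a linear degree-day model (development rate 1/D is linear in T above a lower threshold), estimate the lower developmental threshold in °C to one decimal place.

Under the model K = D·(T − T_b), so D₁·(T₁ − T_b) = D₂·(T₂ − T_b).
21.3·(17.0 − T_b) = 10.0·(26.8 − T_b)
T_b = (21.3·17.0 − 10.0·26.8) / (21.3 − 10.0) = 94.10 / 11.3 = 8.327 °C ≈ 8.3 °C.

8.3 °C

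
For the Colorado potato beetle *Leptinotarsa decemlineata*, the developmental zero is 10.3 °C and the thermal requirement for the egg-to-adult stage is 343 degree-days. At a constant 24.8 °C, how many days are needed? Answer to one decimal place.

Daily accumulation = 24.8 − 10.3 = 14.5 DD/day.
Duration = 343 / 14.5 = 23.655 ≈ 23.7 days.

23.7 days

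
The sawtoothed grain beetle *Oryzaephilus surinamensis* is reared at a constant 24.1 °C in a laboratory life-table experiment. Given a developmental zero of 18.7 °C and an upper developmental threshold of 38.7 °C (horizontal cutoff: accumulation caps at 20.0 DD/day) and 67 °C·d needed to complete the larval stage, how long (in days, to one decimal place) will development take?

Daily accumulation = 24.1 − 18.7 = 5.4 DD/day.
Duration = 67 / 5.4 = 12.407 ≈ 12.4 days.

12.4 days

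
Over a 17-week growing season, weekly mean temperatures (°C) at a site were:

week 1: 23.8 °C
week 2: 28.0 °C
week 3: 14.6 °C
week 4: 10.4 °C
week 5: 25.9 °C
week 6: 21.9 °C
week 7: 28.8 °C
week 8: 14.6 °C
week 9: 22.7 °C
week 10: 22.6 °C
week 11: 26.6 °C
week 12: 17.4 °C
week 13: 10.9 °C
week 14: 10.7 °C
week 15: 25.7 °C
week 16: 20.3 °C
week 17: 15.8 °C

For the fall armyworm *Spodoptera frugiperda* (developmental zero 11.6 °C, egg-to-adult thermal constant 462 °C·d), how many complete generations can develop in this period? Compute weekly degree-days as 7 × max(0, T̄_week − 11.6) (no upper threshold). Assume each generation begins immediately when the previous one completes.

2 generations

Weekly DD (7 × max(0, T̄ − 11.6)): 85.4, 114.8, 21.0, 0.0, 100.1, 72.1, 120.4, 21.0, 77.7, 77.0, 105.0, 40.6, 0.0, 0.0, 98.7, 60.9, 29.4.
Season total = 1024.1 DD.
Complete generations = ⌊1024.1 / 462⌋ = 2.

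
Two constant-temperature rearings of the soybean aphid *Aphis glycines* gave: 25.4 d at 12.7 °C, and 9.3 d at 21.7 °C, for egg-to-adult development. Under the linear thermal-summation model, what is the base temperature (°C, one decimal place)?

Under the model K = D·(T − T_b), so D₁·(T₁ − T_b) = D₂·(T₂ − T_b).
25.4·(12.7 − T_b) = 9.3·(21.7 − T_b)
T_b = (25.4·12.7 − 9.3·21.7) / (25.4 − 9.3) = 120.77 / 16.1 = 7.501 °C ≈ 7.5 °C.

7.5 °C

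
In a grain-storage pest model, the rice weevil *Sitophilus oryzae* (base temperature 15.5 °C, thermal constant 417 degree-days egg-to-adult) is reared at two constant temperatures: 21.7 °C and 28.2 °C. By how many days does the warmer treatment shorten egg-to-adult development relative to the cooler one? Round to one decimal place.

At 21.7 °C: 417 / (21.7 − 15.5) = 417 / 6.2 = 67.258 d.
At 28.2 °C: 417 / (28.2 − 15.5) = 417 / 12.7 = 32.835 d.
Difference = |67.258 − 32.835| = 34.423 ≈ 34.4 days.

34.4 days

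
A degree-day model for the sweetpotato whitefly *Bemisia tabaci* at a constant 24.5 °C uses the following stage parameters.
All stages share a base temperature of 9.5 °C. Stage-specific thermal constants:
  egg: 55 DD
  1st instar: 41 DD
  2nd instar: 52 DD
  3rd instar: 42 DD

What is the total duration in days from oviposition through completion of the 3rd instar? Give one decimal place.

Daily accumulation at 24.5 °C = 24.5 − 9.5 = 15.0 DD/day.
Total K = 55 + 41 + 52 + 42 = 190 DD.
Total duration = 190 / 15.0 = 12.667 ≈ 12.7 days.

12.7 days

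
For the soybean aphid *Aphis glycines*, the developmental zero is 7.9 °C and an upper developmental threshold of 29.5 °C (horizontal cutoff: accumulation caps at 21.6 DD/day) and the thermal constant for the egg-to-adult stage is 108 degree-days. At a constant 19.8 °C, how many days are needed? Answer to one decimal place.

9.1 days

Daily accumulation = 19.8 − 7.9 = 11.9 DD/day.
Duration = 108 / 11.9 = 9.076 ≈ 9.1 days.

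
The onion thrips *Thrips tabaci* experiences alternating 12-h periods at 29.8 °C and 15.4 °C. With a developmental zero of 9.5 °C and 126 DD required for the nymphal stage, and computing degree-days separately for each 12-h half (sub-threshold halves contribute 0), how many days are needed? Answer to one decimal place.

9.6 days

Day half: max(0, 29.8 − 9.5) × 0.5 = 20.3 × 0.5 = 10.15 DD.
Night half: max(0, 15.4 − 9.5) × 0.5 = 5.9 × 0.5 = 2.95 DD.
Per 24 h: 13.10 DD/day.
Duration = 126 / 13.10 = 9.618 ≈ 9.6 days.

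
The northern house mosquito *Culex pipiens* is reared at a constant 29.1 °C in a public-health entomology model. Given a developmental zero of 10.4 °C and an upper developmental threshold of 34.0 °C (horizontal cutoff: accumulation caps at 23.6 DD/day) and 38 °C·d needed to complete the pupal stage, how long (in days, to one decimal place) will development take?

2.0 days

Daily accumulation = 29.1 − 10.4 = 18.7 DD/day.
Duration = 38 / 18.7 = 2.032 ≈ 2.0 days.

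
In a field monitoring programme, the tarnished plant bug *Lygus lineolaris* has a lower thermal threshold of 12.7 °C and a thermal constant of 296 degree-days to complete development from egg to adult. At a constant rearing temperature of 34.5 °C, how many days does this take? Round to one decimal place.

13.6 days

Daily accumulation = 34.5 − 12.7 = 21.8 DD/day.
Duration = 296 / 21.8 = 13.578 ≈ 13.6 days.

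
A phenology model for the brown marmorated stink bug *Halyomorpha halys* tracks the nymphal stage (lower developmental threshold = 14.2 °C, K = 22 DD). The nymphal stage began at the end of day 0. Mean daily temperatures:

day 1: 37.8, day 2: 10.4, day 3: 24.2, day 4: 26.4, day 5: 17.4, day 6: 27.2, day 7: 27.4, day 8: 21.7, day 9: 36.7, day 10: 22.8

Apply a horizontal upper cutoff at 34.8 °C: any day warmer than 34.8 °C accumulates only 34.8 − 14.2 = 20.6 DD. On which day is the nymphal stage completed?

day 3

Daily DD above 14.2 °C (capped at 20.6): 20.6, 0.0, 10.0, 12.2, 3.2, 13.0, 13.2, 7.5, 20.6, 8.6.
Cumulative: 20.6, 20.6, 30.6, 42.8, 46.0, 59.0, 72.2, 79.7, 100.3, 108.9.
The total first reaches 22 DD on day 3.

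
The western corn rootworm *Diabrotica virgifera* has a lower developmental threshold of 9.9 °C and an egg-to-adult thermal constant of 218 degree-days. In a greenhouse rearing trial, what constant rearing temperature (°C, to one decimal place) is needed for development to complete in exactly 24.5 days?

18.8 °C

Required daily accumulation = 218 / 24.5 = 8.898 DD/day.
T = T_base + 8.898 = 9.9 + 8.898 = 18.798 ≈ 18.8 °C.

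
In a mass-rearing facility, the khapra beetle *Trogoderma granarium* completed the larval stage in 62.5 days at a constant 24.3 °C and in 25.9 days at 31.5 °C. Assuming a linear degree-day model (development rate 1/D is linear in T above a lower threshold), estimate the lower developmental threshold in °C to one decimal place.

Under the model K = D·(T − T_b), so D₁·(T₁ − T_b) = D₂·(T₂ − T_b).
62.5·(24.3 − T_b) = 25.9·(31.5 − T_b)
T_b = (62.5·24.3 − 25.9·31.5) / (62.5 − 25.9) = 702.90 / 36.6 = 19.205 °C ≈ 19.2 °C.

19.2 °C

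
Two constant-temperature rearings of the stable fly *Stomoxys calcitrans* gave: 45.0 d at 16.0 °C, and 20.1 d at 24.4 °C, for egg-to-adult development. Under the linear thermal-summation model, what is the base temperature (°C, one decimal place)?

9.2 °C

Equal thermal constants: D₁(T₁ − T_b) = D₂(T₂ − T_b).
45.0·(16.0 − T_b) = 20.1·(24.4 − T_b)
T_b = (45.0·16.0 − 20.1·24.4) / (45.0 − 20.1) = 229.56 / 24.9 = 9.219 °C ≈ 9.2 °C.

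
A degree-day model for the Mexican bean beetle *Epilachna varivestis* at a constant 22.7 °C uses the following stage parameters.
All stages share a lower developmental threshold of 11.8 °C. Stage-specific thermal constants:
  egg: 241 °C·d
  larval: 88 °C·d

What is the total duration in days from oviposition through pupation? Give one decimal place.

Daily accumulation at 22.7 °C = 22.7 − 11.8 = 10.9 DD/day.
Total K = 241 + 88 = 329 DD.
Total duration = 329 / 10.9 = 30.183 ≈ 30.2 days.

30.2 days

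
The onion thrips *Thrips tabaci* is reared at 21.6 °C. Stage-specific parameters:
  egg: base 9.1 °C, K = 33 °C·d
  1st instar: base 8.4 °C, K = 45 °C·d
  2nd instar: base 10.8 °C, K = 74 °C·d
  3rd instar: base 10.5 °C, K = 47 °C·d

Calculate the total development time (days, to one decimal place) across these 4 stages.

17.1 days

egg: 33 / (21.6 − 9.1) = 33 / 12.5 = 2.640 d.
1st instar: 45 / (21.6 − 8.4) = 45 / 13.2 = 3.409 d.
2nd instar: 74 / (21.6 − 10.8) = 74 / 10.8 = 6.852 d.
3rd instar: 47 / (21.6 − 10.5) = 47 / 11.1 = 4.234 d.
Sum = 17.135 ≈ 17.1 days.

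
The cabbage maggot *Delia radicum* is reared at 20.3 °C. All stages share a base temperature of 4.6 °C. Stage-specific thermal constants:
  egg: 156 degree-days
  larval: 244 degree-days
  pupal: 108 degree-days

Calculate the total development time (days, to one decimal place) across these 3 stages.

Daily accumulation at 20.3 °C = 20.3 − 4.6 = 15.7 DD/day.
Total K = 156 + 244 + 108 = 508 DD.
Total duration = 508 / 15.7 = 32.357 ≈ 32.4 days.

32.4 days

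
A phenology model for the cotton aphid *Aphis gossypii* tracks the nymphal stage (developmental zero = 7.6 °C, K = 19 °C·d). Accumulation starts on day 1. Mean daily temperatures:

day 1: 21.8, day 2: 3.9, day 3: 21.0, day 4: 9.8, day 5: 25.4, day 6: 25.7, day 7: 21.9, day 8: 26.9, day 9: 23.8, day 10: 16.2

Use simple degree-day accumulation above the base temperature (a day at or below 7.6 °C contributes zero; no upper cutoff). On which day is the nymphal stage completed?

day 3

Daily DD above 7.6 °C: 14.2, 0.0, 13.4, 2.2, 17.8, 18.1, 14.3, 19.3, 16.2, 8.6.
Cumulative: 14.2, 14.2, 27.6, 29.8, 47.6, 65.7, 80.0, 99.3, 115.5, 124.1.
The total first reaches 19 DD on day 3.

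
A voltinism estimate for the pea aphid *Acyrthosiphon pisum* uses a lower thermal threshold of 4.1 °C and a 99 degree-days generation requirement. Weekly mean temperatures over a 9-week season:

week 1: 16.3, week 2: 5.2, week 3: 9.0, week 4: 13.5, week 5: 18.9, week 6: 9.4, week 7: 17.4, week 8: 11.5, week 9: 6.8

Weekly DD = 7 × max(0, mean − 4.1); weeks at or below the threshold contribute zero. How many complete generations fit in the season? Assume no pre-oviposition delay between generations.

Weekly DD (7 × max(0, T̄ − 4.1)): 85.4, 7.7, 34.3, 65.8, 103.6, 37.1, 93.1, 51.8, 18.9.
Season total = 497.7 DD.
Complete generations = ⌊497.7 / 99⌋ = 5.

5 generations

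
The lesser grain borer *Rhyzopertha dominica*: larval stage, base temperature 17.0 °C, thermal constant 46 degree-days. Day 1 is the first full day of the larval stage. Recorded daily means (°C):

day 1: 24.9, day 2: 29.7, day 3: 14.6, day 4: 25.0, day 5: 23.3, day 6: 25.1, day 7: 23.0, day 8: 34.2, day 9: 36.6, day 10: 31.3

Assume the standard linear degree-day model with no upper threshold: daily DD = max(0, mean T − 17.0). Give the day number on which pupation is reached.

Daily DD above 17.0 °C: 7.9, 12.7, 0.0, 8.0, 6.3, 8.1, 6.0, 17.2, 19.6, 14.3.
Cumulative: 7.9, 20.6, 20.6, 28.6, 34.9, 43.0, 49.0, 66.2, 85.8, 100.1.
The total first reaches 46 DD on day 7.

day 7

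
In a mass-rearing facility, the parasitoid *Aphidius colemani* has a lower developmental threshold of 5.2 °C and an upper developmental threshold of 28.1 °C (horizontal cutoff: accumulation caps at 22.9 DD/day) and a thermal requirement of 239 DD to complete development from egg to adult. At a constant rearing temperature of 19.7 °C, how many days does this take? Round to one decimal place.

16.5 days

Daily accumulation = 19.7 − 5.2 = 14.5 DD/day.
Duration = 239 / 14.5 = 16.483 ≈ 16.5 days.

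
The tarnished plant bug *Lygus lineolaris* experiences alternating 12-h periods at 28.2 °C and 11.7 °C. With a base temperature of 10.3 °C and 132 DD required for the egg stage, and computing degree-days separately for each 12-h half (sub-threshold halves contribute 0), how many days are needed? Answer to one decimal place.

13.7 days

Day half: max(0, 28.2 − 10.3) × 0.5 = 17.9 × 0.5 = 8.95 DD.
Night half: max(0, 11.7 − 10.3) × 0.5 = 1.4 × 0.5 = 0.70 DD.
Per 24 h: 9.65 DD/day.
Duration = 132 / 9.65 = 13.679 ≈ 13.7 days.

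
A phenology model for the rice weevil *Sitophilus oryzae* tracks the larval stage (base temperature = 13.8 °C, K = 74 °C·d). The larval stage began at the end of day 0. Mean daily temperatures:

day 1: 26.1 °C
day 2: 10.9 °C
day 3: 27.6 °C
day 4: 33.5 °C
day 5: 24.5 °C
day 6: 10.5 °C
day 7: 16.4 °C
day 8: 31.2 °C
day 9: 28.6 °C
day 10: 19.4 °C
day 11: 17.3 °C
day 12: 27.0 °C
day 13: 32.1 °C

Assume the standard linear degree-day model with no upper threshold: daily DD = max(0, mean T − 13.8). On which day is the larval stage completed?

day 8

Daily DD above 13.8 °C: 12.3, 0.0, 13.8, 19.7, 10.7, 0.0, 2.6, 17.4, 14.8, 5.6, 3.5, 13.2, 18.3.
Cumulative: 12.3, 12.3, 26.1, 45.8, 56.5, 56.5, 59.1, 76.5, 91.3, 96.9, 100.4, 113.6, 131.9.
The total first reaches 74 DD on day 8.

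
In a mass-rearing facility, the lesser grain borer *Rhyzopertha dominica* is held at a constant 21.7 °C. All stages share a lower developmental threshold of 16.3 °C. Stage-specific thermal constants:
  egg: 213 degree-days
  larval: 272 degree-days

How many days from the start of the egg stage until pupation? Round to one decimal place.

Daily accumulation at 21.7 °C = 21.7 − 16.3 = 5.4 DD/day.
Total K = 213 + 272 = 485 DD.
Total duration = 485 / 5.4 = 89.815 ≈ 89.8 days.

89.8 days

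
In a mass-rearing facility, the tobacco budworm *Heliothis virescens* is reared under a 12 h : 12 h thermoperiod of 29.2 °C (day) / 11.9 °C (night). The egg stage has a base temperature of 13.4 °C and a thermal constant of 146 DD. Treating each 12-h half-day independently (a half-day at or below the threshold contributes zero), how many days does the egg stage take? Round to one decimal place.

Day half: max(0, 29.2 − 13.4) × 0.5 = 15.8 × 0.5 = 7.90 DD.
Night half: max(0, 11.9 − 13.4) × 0.5 = 0.0 × 0.5 = 0.00 DD.
Per 24 h: 7.90 DD/day.
Duration = 146 / 7.90 = 18.481 ≈ 18.5 days.

18.5 days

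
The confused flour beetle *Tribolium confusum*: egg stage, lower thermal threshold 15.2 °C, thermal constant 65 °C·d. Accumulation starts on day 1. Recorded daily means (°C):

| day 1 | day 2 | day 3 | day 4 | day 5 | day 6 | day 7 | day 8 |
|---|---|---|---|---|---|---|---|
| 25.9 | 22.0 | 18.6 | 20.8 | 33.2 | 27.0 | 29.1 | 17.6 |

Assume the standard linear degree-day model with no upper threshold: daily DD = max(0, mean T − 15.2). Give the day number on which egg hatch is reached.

Daily DD above 15.2 °C: 10.7, 6.8, 3.4, 5.6, 18.0, 11.8, 13.9, 2.4.
Cumulative: 10.7, 17.5, 20.9, 26.5, 44.5, 56.3, 70.2, 72.6.
The total first reaches 65 DD on day 7.

day 7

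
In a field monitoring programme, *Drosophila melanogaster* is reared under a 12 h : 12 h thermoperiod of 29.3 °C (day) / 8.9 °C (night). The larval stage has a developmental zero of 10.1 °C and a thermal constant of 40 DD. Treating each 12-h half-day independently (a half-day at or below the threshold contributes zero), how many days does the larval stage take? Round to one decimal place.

Day half: max(0, 29.3 − 10.1) × 0.5 = 19.2 × 0.5 = 9.60 DD.
Night half: max(0, 8.9 − 10.1) × 0.5 = 0.0 × 0.5 = 0.00 DD.
Per 24 h: 9.60 DD/day.
Duration = 40 / 9.60 = 4.167 ≈ 4.2 days.

4.2 days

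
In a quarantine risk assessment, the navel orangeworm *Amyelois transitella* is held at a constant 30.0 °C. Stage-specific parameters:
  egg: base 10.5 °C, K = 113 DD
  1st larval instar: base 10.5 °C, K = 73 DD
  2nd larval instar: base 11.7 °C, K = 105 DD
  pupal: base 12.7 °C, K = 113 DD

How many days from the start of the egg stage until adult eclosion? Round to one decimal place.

egg: 113 / (30.0 − 10.5) = 113 / 19.5 = 5.795 d.
1st larval instar: 73 / (30.0 − 10.5) = 73 / 19.5 = 3.744 d.
2nd larval instar: 105 / (30.0 − 11.7) = 105 / 18.3 = 5.738 d.
pupal: 113 / (30.0 − 12.7) = 113 / 17.3 = 6.532 d.
Sum = 21.808 ≈ 21.8 days.

21.8 days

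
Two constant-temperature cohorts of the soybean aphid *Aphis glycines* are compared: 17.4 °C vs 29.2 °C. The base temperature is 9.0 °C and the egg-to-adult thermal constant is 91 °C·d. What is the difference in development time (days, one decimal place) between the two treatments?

At 17.4 °C: 91 / (17.4 − 9.0) = 91 / 8.4 = 10.833 d.
At 29.2 °C: 91 / (29.2 − 9.0) = 91 / 20.2 = 4.505 d.
Difference = |10.833 − 4.505| = 6.328 ≈ 6.3 days.

6.3 days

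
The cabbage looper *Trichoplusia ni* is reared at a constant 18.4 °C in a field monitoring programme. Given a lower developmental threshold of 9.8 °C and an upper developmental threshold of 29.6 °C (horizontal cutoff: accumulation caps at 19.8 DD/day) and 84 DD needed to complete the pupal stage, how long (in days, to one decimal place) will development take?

9.8 days

Daily accumulation = 18.4 − 9.8 = 8.6 DD/day.
Duration = 84 / 8.6 = 9.767 ≈ 9.8 days.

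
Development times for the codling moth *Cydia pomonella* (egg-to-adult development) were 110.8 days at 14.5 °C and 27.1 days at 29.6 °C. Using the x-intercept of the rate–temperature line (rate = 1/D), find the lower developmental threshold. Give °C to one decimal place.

Under the model K = D·(T − T_b), so D₁·(T₁ − T_b) = D₂·(T₂ − T_b).
110.8·(14.5 − T_b) = 27.1·(29.6 − T_b)
T_b = (110.8·14.5 − 27.1·29.6) / (110.8 − 27.1) = 804.44 / 83.7 = 9.611 °C ≈ 9.6 °C.

9.6 °C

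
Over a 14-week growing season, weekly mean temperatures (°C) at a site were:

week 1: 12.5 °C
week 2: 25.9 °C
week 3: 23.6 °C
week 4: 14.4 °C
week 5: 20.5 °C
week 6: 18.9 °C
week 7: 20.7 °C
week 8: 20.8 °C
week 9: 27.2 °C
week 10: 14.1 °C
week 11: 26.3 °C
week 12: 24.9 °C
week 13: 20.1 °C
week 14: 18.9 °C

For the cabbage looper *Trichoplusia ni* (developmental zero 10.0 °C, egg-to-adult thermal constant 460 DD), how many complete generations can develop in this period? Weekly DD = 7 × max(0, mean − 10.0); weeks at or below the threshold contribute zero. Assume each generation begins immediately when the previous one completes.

2 generations

Weekly DD (7 × max(0, T̄ − 10.0)): 17.5, 111.3, 95.2, 30.8, 73.5, 62.3, 74.9, 75.6, 120.4, 28.7, 114.1, 104.3, 70.7, 62.3.
Season total = 1041.6 DD.
Complete generations = ⌊1041.6 / 460⌋ = 2.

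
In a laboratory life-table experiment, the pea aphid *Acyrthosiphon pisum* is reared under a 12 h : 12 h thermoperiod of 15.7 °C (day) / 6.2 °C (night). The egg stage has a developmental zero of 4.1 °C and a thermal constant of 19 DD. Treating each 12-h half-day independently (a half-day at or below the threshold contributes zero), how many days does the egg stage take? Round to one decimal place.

Day half: max(0, 15.7 − 4.1) × 0.5 = 11.6 × 0.5 = 5.80 DD.
Night half: max(0, 6.2 − 4.1) × 0.5 = 2.1 × 0.5 = 1.05 DD.
Per 24 h: 6.85 DD/day.
Duration = 19 / 6.85 = 2.774 ≈ 2.8 days.

2.8 days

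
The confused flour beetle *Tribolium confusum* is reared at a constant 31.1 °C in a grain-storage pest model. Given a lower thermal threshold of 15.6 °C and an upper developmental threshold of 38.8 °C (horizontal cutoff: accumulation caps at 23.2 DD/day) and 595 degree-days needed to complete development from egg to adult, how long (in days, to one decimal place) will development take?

Daily accumulation = 31.1 − 15.6 = 15.5 DD/day.
Duration = 595 / 15.5 = 38.387 ≈ 38.4 days.

38.4 days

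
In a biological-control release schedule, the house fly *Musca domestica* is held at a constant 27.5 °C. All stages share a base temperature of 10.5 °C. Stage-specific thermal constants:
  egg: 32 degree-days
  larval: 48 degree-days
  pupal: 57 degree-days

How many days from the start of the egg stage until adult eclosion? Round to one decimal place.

8.1 days

Daily accumulation at 27.5 °C = 27.5 − 10.5 = 17.0 DD/day.
Total K = 32 + 48 + 57 = 137 DD.
Total duration = 137 / 17.0 = 8.059 ≈ 8.1 days.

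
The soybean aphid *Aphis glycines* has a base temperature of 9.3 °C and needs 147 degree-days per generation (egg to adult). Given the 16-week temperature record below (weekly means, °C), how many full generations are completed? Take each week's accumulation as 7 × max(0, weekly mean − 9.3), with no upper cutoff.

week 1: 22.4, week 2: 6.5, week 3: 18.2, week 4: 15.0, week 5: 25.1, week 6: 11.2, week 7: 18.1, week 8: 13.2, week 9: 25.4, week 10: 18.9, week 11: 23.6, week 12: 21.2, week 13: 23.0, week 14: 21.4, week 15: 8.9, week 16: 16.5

6 generations

Weekly DD (7 × max(0, T̄ − 9.3)): 91.7, 0.0, 62.3, 39.9, 110.6, 13.3, 61.6, 27.3, 112.7, 67.2, 100.1, 83.3, 95.9, 84.7, 0.0, 50.4.
Season total = 1001.0 DD.
Complete generations = ⌊1001.0 / 147⌋ = 6.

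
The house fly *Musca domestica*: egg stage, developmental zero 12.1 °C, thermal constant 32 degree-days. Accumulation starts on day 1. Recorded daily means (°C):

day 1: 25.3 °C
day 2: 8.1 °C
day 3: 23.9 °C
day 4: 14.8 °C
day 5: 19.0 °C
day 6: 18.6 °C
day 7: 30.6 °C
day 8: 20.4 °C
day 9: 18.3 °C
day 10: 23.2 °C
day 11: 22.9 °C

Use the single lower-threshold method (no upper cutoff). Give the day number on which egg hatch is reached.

Daily DD above 12.1 °C: 13.2, 0.0, 11.8, 2.7, 6.9, 6.5, 18.5, 8.3, 6.2, 11.1, 10.8.
Cumulative: 13.2, 13.2, 25.0, 27.7, 34.6, 41.1, 59.6, 67.9, 74.1, 85.2, 96.0.
The total first reaches 32 DD on day 5.

day 5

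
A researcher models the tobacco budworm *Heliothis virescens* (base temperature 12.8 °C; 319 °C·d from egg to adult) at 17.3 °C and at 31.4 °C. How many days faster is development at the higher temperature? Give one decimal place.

At 17.3 °C: 319 / (17.3 − 12.8) = 319 / 4.5 = 70.889 d.
At 31.4 °C: 319 / (31.4 − 12.8) = 319 / 18.6 = 17.151 d.
Difference = |70.889 − 17.151| = 53.738 ≈ 53.7 days.

53.7 days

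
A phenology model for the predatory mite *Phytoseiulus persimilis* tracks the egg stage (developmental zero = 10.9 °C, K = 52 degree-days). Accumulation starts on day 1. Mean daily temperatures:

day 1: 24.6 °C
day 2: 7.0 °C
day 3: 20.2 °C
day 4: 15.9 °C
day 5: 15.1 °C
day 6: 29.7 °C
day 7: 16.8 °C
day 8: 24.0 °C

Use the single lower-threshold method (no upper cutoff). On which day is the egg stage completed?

day 7

Daily DD above 10.9 °C: 13.7, 0.0, 9.3, 5.0, 4.2, 18.8, 5.9, 13.1.
Cumulative: 13.7, 13.7, 23.0, 28.0, 32.2, 51.0, 56.9, 70.0.
The total first reaches 52 DD on day 7.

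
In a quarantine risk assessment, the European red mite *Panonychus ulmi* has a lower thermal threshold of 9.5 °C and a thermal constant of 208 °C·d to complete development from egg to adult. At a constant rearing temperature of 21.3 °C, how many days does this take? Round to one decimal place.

Daily accumulation = 21.3 − 9.5 = 11.8 DD/day.
Duration = 208 / 11.8 = 17.627 ≈ 17.6 days.

17.6 days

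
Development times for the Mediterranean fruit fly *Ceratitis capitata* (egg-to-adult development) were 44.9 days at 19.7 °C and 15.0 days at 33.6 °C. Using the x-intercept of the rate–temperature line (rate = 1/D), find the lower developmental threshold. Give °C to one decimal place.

12.7 °C

Under the model K = D·(T − T_b), so D₁·(T₁ − T_b) = D₂·(T₂ − T_b).
44.9·(19.7 − T_b) = 15.0·(33.6 − T_b)
T_b = (44.9·19.7 − 15.0·33.6) / (44.9 − 15.0) = 380.53 / 29.9 = 12.727 °C ≈ 12.7 °C.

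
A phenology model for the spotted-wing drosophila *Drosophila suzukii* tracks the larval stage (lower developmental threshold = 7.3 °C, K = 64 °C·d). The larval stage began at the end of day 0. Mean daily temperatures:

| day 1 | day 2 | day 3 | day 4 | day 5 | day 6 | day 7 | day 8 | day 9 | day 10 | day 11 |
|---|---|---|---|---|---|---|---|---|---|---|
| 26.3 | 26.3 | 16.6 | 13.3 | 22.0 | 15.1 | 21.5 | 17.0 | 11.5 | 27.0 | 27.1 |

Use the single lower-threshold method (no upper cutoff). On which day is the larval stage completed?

day 5

Daily DD above 7.3 °C: 19.0, 19.0, 9.3, 6.0, 14.7, 7.8, 14.2, 9.7, 4.2, 19.7, 19.8.
Cumulative: 19.0, 38.0, 47.3, 53.3, 68.0, 75.8, 90.0, 99.7, 103.9, 123.6, 143.4.
The total first reaches 64 DD on day 5.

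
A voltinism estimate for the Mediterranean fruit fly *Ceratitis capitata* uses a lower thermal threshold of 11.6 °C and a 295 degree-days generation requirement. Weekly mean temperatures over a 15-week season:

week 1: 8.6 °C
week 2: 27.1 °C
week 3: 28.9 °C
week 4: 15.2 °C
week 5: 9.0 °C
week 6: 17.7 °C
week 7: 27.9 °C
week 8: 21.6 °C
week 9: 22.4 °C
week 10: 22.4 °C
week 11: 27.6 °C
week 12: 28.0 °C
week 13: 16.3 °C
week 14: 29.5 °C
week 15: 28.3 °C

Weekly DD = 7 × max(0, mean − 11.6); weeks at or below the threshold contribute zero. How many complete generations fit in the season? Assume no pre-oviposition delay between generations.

3 generations

Weekly DD (7 × max(0, T̄ − 11.6)): 0.0, 108.5, 121.1, 25.2, 0.0, 42.7, 114.1, 70.0, 75.6, 75.6, 112.0, 114.8, 32.9, 125.3, 116.9.
Season total = 1134.7 DD.
Complete generations = ⌊1134.7 / 295⌋ = 3.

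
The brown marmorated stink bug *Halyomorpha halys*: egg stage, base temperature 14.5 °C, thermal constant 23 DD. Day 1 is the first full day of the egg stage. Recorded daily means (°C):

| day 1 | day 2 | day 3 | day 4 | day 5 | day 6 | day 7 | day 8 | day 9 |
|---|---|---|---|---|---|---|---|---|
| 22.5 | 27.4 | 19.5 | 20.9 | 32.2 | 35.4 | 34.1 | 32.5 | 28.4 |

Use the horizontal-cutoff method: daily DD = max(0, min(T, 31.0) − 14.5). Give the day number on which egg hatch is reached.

Daily DD above 14.5 °C (capped at 16.5): 8.0, 12.9, 5.0, 6.4, 16.5, 16.5, 16.5, 16.5, 13.9.
Cumulative: 8.0, 20.9, 25.9, 32.3, 48.8, 65.3, 81.8, 98.3, 112.2.
The total first reaches 23 DD on day 3.

day 3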